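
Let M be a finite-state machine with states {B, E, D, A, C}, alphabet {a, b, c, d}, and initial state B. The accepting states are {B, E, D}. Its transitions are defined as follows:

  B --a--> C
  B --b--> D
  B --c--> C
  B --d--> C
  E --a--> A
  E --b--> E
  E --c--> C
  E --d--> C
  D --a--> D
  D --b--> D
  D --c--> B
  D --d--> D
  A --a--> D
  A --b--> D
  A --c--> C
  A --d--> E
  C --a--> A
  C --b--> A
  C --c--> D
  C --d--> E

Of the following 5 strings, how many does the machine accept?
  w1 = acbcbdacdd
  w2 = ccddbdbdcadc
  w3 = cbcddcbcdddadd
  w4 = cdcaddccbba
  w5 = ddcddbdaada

w1: Trace: B -a-> C -c-> D -b-> D -c-> B -b-> D -d-> D -a-> D -c-> B -d-> C -d-> E  → end E, accepted
w2: Trace: B -c-> C -c-> D -d-> D -d-> D -b-> D -d-> D -b-> D -d-> D -c-> B -a-> C -d-> E -c-> C  → end C, rejected
w3: Trace: B -c-> C -b-> A -c-> C -d-> E -d-> C -c-> D -b-> D -c-> B -d-> C -d-> E -d-> C -a-> A -d-> E -d-> C  → end C, rejected
w4: Trace: B -c-> C -d-> E -c-> C -a-> A -d-> E -d-> C -c-> D -c-> B -b-> D -b-> D -a-> D  → end D, accepted
w5: Trace: B -d-> C -d-> E -c-> C -d-> E -d-> C -b-> A -d-> E -a-> A -a-> D -d-> D -a-> D  → end D, accepted

3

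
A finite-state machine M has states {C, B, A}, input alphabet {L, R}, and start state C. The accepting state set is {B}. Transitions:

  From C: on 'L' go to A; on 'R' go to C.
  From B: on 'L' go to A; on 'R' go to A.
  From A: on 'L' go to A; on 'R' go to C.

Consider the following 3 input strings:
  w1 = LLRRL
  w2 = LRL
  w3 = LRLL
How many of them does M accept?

0

w1: Trace: C -L-> A -L-> A -R-> C -R-> C -L-> A  → end A, rejected
w2: Trace: C -L-> A -R-> C -L-> A  → end A, rejected
w3: Trace: C -L-> A -R-> C -L-> A -L-> A  → end A, rejected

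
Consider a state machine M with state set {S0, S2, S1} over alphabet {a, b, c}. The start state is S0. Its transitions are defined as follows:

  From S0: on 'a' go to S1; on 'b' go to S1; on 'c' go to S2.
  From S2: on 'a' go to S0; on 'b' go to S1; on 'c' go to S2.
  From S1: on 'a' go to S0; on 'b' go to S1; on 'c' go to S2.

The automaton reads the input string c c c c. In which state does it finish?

S2

Trace: S0 -c-> S2 -c-> S2 -c-> S2 -c-> S2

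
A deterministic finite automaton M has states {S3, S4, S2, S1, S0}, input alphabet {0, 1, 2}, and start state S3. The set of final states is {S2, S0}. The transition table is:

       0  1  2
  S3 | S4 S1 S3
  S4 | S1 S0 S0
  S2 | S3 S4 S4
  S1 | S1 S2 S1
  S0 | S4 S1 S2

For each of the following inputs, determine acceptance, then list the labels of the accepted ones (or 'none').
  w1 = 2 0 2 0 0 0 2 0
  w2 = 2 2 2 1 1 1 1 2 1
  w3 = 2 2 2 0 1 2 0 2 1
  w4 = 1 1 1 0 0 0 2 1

w1: S3 → S3 → S4 → S0 → S4 → S1 → S1 → S1 → S1  → end S1, rejected
w2: S3 → S3 → S3 → S3 → S1 → S2 → S4 → S0 → S2 → S4  → end S4, rejected
w3: S3 → S3 → S3 → S3 → S4 → S0 → S2 → S3 → S3 → S1  → end S1, rejected
w4: S3 → S1 → S2 → S4 → S1 → S1 → S1 → S1 → S2  → end S2, accepted

w4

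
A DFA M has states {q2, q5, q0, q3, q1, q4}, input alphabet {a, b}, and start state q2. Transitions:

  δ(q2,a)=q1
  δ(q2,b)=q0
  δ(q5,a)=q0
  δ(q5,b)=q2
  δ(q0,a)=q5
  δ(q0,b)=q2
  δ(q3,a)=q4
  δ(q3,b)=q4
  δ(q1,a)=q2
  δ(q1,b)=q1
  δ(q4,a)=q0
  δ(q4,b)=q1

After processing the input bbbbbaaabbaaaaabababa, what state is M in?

q5

start at q2
read 'b': q2 → q0
read 'b': q0 → q2
read 'b': q2 → q0
read 'b': q0 → q2
read 'b': q2 → q0
read 'a': q0 → q5
read 'a': q5 → q0
read 'a': q0 → q5
read 'b': q5 → q2
read 'b': q2 → q0
read 'a': q0 → q5
read 'a': q5 → q0
read 'a': q0 → q5
read 'a': q5 → q0
read 'a': q0 → q5
read 'b': q5 → q2
read 'a': q2 → q1
read 'b': q1 → q1
read 'a': q1 → q2
read 'b': q2 → q0
read 'a': q0 → q5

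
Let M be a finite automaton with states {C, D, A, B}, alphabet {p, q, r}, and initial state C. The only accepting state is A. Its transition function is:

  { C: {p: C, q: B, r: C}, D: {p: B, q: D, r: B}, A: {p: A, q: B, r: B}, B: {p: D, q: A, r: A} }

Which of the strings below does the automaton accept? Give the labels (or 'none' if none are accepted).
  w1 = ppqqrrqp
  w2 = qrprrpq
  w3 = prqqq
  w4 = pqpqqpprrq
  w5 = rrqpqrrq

none

w1: C → C → C → B → A → B → A → B → D  → end D, rejected
w2: C → B → A → A → B → A → A → B  → end B, rejected
w3: C → C → C → B → A → B  → end B, rejected
w4: C → C → B → D → D → D → B → D → B → A → B  → end B, rejected
w5: C → C → C → B → D → D → B → A → B  → end B, rejected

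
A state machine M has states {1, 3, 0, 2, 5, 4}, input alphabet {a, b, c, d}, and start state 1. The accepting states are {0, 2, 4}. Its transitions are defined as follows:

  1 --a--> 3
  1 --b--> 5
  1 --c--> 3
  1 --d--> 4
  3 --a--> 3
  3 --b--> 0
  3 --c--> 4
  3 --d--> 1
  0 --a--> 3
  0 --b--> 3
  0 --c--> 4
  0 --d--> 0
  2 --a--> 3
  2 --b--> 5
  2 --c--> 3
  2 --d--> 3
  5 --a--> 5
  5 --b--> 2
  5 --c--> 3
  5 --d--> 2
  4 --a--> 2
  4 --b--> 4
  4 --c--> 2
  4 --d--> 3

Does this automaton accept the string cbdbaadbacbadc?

1 → 3 → 0 → 0 → 3 → 3 → 3 → 1 → 5 → 5 → 3 → 0 → 3 → 1 → 3
End state 3 is not accepting.

No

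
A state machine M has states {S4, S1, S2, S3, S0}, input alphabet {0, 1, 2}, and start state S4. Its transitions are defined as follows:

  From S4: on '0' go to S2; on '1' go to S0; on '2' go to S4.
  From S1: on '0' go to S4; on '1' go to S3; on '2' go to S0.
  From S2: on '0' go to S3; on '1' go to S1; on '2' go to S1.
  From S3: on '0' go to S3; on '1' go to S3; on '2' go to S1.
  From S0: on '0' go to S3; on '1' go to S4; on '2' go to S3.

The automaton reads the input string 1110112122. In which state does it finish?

S0

start at S4
read '1': S4 → S0
read '1': S0 → S4
read '1': S4 → S0
read '0': S0 → S3
read '1': S3 → S3
read '1': S3 → S3
read '2': S3 → S1
read '1': S1 → S3
read '2': S3 → S1
read '2': S1 → S0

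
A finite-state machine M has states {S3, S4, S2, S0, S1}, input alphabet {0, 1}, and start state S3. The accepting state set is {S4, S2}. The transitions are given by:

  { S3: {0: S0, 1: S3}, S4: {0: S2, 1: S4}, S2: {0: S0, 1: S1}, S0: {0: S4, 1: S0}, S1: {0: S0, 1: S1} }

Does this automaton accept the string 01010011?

No

S3 → S0 → S0 → S4 → S4 → S2 → S0 → S0 → S0
End state S0 is not accepting.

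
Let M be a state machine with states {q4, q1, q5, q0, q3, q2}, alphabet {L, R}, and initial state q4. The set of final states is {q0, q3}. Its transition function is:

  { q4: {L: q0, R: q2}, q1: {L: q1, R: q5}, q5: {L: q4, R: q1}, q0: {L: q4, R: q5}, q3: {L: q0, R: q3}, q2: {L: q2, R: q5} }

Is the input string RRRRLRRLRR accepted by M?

No

Trace: q4 -R-> q2 -R-> q5 -R-> q1 -R-> q5 -L-> q4 -R-> q2 -R-> q5 -L-> q4 -R-> q2 -R-> q5
End state q5 is not accepting.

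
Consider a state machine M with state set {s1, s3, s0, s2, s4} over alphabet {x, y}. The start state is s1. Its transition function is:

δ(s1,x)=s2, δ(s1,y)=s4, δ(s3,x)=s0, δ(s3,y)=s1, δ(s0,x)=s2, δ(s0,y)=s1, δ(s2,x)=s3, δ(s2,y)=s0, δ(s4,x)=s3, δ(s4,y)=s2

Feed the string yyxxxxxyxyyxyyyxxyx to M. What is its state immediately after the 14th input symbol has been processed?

Trace: s1 -y-> s4 -y-> s2 -x-> s3 -x-> s0 -x-> s2 -x-> s3 -x-> s0 -y-> s1 -x-> s2 -y-> s0 -y-> s1 -x-> s2 -y-> s0 -y-> s1
After 14 symbols: s1.

s1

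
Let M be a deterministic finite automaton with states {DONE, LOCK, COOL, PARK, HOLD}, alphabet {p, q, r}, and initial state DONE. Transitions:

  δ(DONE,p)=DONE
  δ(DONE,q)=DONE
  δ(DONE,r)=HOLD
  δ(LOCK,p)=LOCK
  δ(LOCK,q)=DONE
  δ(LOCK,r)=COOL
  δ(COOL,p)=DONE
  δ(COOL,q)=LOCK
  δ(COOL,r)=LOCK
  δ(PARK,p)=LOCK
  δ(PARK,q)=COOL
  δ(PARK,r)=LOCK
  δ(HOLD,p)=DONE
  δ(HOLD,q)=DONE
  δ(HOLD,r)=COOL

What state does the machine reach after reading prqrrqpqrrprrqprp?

Trace: DONE -p-> DONE -r-> HOLD -q-> DONE -r-> HOLD -r-> COOL -q-> LOCK -p-> LOCK -q-> DONE -r-> HOLD -r-> COOL -p-> DONE -r-> HOLD -r-> COOL -q-> LOCK -p-> LOCK -r-> COOL -p-> DONE

DONE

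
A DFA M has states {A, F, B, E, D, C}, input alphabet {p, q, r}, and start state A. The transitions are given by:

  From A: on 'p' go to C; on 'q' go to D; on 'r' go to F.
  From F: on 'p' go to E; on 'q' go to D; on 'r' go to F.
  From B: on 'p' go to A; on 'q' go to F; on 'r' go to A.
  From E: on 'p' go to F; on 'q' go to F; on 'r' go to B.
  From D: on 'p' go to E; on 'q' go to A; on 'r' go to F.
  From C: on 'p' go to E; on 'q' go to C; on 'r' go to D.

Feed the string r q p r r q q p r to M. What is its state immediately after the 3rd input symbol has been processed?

E

A → F → D → E
After 3 symbols: E.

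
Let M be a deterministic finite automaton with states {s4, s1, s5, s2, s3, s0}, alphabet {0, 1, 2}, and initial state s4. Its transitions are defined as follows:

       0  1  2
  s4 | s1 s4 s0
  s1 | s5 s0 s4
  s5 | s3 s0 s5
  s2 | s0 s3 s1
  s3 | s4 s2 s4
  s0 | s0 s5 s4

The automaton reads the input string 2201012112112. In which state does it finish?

start at s4
read '2': s4 → s0
read '2': s0 → s4
read '0': s4 → s1
read '1': s1 → s0
read '0': s0 → s0
read '1': s0 → s5
read '2': s5 → s5
read '1': s5 → s0
read '1': s0 → s5
read '2': s5 → s5
read '1': s5 → s0
read '1': s0 → s5
read '2': s5 → s5

s5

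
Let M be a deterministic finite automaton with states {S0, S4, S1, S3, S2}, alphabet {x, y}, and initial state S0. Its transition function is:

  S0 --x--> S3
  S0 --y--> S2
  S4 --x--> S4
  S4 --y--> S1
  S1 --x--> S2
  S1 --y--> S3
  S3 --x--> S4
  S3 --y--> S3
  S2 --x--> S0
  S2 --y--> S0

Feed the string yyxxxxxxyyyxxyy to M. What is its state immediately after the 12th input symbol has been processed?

S4

S0 → S2 → S0 → S3 → S4 → S4 → S4 → S4 → S4 → S1 → S3 → S3 → S4
After 12 symbols: S4.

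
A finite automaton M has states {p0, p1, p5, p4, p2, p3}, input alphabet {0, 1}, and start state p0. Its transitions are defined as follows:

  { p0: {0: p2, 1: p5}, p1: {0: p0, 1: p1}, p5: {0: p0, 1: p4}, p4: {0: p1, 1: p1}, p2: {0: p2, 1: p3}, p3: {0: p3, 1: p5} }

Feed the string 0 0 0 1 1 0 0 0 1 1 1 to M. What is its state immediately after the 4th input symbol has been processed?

start at p0
read '0': p0 → p2
read '0': p2 → p2
read '0': p2 → p2
read '1': p2 → p3
After 4 symbols: p3.

p3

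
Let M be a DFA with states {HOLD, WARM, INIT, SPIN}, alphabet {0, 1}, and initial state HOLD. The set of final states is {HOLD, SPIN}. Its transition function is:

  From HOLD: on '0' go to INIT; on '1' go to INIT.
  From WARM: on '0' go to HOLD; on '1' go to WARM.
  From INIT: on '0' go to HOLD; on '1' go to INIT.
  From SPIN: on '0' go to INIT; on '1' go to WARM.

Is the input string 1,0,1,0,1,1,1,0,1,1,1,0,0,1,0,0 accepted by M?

start at HOLD
read '1': HOLD → INIT
read '0': INIT → HOLD
read '1': HOLD → INIT
read '0': INIT → HOLD
read '1': HOLD → INIT
read '1': INIT → INIT
read '1': INIT → INIT
read '0': INIT → HOLD
read '1': HOLD → INIT
read '1': INIT → INIT
read '1': INIT → INIT
read '0': INIT → HOLD
read '0': HOLD → INIT
read '1': INIT → INIT
read '0': INIT → HOLD
read '0': HOLD → INIT
End state INIT is not accepting.

No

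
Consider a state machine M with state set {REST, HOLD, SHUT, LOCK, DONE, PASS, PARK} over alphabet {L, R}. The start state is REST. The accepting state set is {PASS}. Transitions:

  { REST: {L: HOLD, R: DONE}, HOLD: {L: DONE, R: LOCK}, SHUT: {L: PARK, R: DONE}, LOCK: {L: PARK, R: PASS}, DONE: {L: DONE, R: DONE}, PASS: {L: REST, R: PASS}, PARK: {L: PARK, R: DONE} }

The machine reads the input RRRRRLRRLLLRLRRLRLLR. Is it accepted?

Trace: REST -R-> DONE -R-> DONE -R-> DONE -R-> DONE -R-> DONE -L-> DONE -R-> DONE -R-> DONE -L-> DONE -L-> DONE -L-> DONE -R-> DONE -L-> DONE -R-> DONE -R-> DONE -L-> DONE -R-> DONE -L-> DONE -L-> DONE -R-> DONE
End state DONE is not accepting.

No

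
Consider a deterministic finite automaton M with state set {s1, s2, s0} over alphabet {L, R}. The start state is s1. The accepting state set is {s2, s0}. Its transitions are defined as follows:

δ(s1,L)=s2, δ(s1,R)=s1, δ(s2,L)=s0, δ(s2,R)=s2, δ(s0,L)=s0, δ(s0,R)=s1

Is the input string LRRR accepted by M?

Yes

start at s1
read 'L': s1 → s2
read 'R': s2 → s2
read 'R': s2 → s2
read 'R': s2 → s2
End state s2 is accepting.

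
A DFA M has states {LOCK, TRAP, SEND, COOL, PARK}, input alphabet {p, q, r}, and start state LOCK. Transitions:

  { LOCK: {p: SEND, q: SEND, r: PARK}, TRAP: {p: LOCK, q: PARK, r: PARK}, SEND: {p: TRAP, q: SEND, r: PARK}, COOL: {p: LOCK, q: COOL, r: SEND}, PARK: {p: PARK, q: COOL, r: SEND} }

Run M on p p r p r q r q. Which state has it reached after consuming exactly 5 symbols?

SEND

start at LOCK
read 'p': LOCK → SEND
read 'p': SEND → TRAP
read 'r': TRAP → PARK
read 'p': PARK → PARK
read 'r': PARK → SEND
After 5 symbols: SEND.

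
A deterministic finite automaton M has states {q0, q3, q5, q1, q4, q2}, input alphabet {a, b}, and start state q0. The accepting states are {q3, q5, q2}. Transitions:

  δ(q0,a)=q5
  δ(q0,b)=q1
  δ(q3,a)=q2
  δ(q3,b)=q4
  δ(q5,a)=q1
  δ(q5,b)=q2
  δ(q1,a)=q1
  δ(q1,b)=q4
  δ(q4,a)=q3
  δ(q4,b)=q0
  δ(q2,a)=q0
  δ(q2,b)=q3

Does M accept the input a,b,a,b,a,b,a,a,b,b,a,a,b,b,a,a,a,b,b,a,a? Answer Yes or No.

Yes

q0 → q5 → q2 → q0 → q1 → q1 → q4 → q3 → q2 → q3 → q4 → q3 → q2 → q3 → q4 → q3 → q2 → q0 → q1 → q4 → q3 → q2
End state q2 is accepting.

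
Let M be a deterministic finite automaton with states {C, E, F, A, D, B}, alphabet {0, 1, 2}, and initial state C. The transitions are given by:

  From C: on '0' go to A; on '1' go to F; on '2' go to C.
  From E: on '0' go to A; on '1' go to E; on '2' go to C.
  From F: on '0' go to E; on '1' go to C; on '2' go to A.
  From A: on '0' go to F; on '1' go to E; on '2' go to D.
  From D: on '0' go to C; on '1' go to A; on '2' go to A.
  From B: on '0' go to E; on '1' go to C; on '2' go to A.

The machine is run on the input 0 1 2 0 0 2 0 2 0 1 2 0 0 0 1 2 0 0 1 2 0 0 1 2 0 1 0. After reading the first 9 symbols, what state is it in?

F

start at C
read '0': C → A
read '1': A → E
read '2': E → C
read '0': C → A
read '0': A → F
read '2': F → A
read '0': A → F
read '2': F → A
read '0': A → F
After 9 symbols: F.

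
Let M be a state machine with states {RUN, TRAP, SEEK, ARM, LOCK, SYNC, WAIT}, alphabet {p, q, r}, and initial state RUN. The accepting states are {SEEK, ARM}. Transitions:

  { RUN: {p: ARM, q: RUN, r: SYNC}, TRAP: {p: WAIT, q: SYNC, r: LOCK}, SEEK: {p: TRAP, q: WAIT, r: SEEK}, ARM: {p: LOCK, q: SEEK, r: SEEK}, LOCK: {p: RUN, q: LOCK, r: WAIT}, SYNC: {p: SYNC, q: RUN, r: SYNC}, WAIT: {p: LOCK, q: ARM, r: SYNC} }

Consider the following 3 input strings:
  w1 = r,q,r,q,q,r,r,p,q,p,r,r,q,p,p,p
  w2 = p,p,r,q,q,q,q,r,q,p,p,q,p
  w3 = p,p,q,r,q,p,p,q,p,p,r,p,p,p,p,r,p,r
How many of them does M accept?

w1: RUN → SYNC → RUN → SYNC → RUN → RUN → SYNC → SYNC → SYNC → RUN → ARM → SEEK → SEEK → WAIT → LOCK → RUN → ARM  → end ARM, accepted
w2: RUN → ARM → LOCK → WAIT → ARM → SEEK → WAIT → ARM → SEEK → WAIT → LOCK → RUN → RUN → ARM  → end ARM, accepted
w3: RUN → ARM → LOCK → LOCK → WAIT → ARM → LOCK → RUN → RUN → ARM → LOCK → WAIT → LOCK → RUN → ARM → LOCK → WAIT → LOCK → WAIT  → end WAIT, rejected

2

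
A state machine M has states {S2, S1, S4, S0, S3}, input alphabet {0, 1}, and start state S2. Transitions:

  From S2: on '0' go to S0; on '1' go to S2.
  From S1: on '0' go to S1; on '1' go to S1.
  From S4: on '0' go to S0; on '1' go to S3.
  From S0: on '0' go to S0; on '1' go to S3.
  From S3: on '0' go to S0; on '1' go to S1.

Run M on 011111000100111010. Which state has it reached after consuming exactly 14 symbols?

start at S2
read '0': S2 → S0
read '1': S0 → S3
read '1': S3 → S1
read '1': S1 → S1
read '1': S1 → S1
read '1': S1 → S1
read '0': S1 → S1
read '0': S1 → S1
read '0': S1 → S1
read '1': S1 → S1
read '0': S1 → S1
read '0': S1 → S1
read '1': S1 → S1
read '1': S1 → S1
After 14 symbols: S1.

S1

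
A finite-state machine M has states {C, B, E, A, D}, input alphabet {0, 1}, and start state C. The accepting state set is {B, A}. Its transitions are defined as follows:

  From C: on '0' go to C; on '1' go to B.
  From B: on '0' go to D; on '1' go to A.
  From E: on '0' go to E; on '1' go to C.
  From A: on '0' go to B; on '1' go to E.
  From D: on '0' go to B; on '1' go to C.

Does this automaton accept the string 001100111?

Yes

Trace: C -0-> C -0-> C -1-> B -1-> A -0-> B -0-> D -1-> C -1-> B -1-> A
End state A is accepting.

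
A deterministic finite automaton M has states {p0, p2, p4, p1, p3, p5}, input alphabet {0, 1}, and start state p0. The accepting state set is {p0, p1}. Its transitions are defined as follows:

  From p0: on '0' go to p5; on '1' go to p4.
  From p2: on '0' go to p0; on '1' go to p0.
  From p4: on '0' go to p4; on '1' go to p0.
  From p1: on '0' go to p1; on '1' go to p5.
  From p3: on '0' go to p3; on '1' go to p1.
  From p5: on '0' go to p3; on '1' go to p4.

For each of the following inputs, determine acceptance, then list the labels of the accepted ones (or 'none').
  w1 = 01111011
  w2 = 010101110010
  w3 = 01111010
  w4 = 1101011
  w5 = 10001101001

w1, w5

w1:
  start at p0
  read '0': p0 → p5
  read '1': p5 → p4
  read '1': p4 → p0
  read '1': p0 → p4
  read '1': p4 → p0
  read '0': p0 → p5
  read '1': p5 → p4
  read '1': p4 → p0
  end p0, accepted
w2:
  start at p0
  read '0': p0 → p5
  read '1': p5 → p4
  read '0': p4 → p4
  read '1': p4 → p0
  read '0': p0 → p5
  read '1': p5 → p4
  read '1': p4 → p0
  read '1': p0 → p4
  read '0': p4 → p4
  read '0': p4 → p4
  read '1': p4 → p0
  read '0': p0 → p5
  end p5, rejected
w3:
  start at p0
  read '0': p0 → p5
  read '1': p5 → p4
  read '1': p4 → p0
  read '1': p0 → p4
  read '1': p4 → p0
  read '0': p0 → p5
  read '1': p5 → p4
  read '0': p4 → p4
  end p4, rejected
w4:
  start at p0
  read '1': p0 → p4
  read '1': p4 → p0
  read '0': p0 → p5
  read '1': p5 → p4
  read '0': p4 → p4
  read '1': p4 → p0
  read '1': p0 → p4
  end p4, rejected
w5:
  start at p0
  read '1': p0 → p4
  read '0': p4 → p4
  read '0': p4 → p4
  read '0': p4 → p4
  read '1': p4 → p0
  read '1': p0 → p4
  read '0': p4 → p4
  read '1': p4 → p0
  read '0': p0 → p5
  read '0': p5 → p3
  read '1': p3 → p1
  end p1, accepted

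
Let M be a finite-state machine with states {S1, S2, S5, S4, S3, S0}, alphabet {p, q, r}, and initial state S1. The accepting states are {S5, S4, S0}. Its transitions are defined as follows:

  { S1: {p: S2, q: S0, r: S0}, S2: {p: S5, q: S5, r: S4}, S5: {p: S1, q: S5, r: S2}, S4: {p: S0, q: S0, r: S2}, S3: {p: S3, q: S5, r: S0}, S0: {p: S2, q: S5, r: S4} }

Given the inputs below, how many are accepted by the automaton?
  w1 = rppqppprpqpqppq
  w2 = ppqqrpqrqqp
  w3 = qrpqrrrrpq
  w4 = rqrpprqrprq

3

w1: Trace: S1 -r-> S0 -p-> S2 -p-> S5 -q-> S5 -p-> S1 -p-> S2 -p-> S5 -r-> S2 -p-> S5 -q-> S5 -p-> S1 -q-> S0 -p-> S2 -p-> S5 -q-> S5  → end S5, accepted
w2: Trace: S1 -p-> S2 -p-> S5 -q-> S5 -q-> S5 -r-> S2 -p-> S5 -q-> S5 -r-> S2 -q-> S5 -q-> S5 -p-> S1  → end S1, rejected
w3: Trace: S1 -q-> S0 -r-> S4 -p-> S0 -q-> S5 -r-> S2 -r-> S4 -r-> S2 -r-> S4 -p-> S0 -q-> S5  → end S5, accepted
w4: Trace: S1 -r-> S0 -q-> S5 -r-> S2 -p-> S5 -p-> S1 -r-> S0 -q-> S5 -r-> S2 -p-> S5 -r-> S2 -q-> S5  → end S5, accepted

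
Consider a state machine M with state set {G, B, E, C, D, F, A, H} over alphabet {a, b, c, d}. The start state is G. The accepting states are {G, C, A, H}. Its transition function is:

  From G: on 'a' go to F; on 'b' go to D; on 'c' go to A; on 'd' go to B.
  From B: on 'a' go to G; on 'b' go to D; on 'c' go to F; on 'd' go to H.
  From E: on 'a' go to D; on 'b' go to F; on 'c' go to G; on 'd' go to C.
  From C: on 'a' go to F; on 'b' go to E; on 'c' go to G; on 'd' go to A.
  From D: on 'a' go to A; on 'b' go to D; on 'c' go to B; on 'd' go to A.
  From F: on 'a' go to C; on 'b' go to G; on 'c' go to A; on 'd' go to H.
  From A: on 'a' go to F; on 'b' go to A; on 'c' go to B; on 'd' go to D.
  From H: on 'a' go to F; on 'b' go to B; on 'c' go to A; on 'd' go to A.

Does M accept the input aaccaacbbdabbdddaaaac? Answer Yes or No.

Yes

G → F → C → G → A → F → C → G → D → D → A → F → G → D → A → D → A → F → C → F → C → G
End state G is accepting.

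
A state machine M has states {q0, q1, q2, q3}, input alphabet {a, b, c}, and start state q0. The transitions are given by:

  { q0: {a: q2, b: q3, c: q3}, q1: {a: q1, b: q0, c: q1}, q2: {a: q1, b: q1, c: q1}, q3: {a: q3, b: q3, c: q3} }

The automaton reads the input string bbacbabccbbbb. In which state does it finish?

start at q0
read 'b': q0 → q3
read 'b': q3 → q3
read 'a': q3 → q3
read 'c': q3 → q3
read 'b': q3 → q3
read 'a': q3 → q3
read 'b': q3 → q3
read 'c': q3 → q3
read 'c': q3 → q3
read 'b': q3 → q3
read 'b': q3 → q3
read 'b': q3 → q3
read 'b': q3 → q3

q3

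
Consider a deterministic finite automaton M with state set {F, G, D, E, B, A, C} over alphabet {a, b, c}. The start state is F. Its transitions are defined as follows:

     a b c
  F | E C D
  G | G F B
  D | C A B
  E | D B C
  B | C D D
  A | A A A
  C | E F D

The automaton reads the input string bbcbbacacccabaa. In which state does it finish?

A

start at F
read 'b': F → C
read 'b': C → F
read 'c': F → D
read 'b': D → A
read 'b': A → A
read 'a': A → A
read 'c': A → A
read 'a': A → A
read 'c': A → A
read 'c': A → A
read 'c': A → A
read 'a': A → A
read 'b': A → A
read 'a': A → A
read 'a': A → A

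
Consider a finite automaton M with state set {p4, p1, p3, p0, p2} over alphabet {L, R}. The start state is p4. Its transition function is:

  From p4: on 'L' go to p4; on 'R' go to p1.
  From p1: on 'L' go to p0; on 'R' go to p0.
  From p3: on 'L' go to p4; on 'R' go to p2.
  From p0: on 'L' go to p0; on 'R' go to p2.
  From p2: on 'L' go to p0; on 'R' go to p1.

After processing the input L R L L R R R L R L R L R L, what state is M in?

start at p4
read 'L': p4 → p4
read 'R': p4 → p1
read 'L': p1 → p0
read 'L': p0 → p0
read 'R': p0 → p2
read 'R': p2 → p1
read 'R': p1 → p0
read 'L': p0 → p0
read 'R': p0 → p2
read 'L': p2 → p0
read 'R': p0 → p2
read 'L': p2 → p0
read 'R': p0 → p2
read 'L': p2 → p0

p0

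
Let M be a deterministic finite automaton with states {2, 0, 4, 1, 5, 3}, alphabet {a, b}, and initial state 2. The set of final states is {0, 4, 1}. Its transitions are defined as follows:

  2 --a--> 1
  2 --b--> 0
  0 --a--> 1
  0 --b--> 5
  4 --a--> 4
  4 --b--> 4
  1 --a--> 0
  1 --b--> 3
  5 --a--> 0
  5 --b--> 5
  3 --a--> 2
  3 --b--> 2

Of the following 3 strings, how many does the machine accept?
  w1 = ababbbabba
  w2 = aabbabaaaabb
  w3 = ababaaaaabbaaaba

1

w1: Trace: 2 -a-> 1 -b-> 3 -a-> 2 -b-> 0 -b-> 5 -b-> 5 -a-> 0 -b-> 5 -b-> 5 -a-> 0  → end 0, accepted
w2: Trace: 2 -a-> 1 -a-> 0 -b-> 5 -b-> 5 -a-> 0 -b-> 5 -a-> 0 -a-> 1 -a-> 0 -a-> 1 -b-> 3 -b-> 2  → end 2, rejected
w3: Trace: 2 -a-> 1 -b-> 3 -a-> 2 -b-> 0 -a-> 1 -a-> 0 -a-> 1 -a-> 0 -a-> 1 -b-> 3 -b-> 2 -a-> 1 -a-> 0 -a-> 1 -b-> 3 -a-> 2  → end 2, rejected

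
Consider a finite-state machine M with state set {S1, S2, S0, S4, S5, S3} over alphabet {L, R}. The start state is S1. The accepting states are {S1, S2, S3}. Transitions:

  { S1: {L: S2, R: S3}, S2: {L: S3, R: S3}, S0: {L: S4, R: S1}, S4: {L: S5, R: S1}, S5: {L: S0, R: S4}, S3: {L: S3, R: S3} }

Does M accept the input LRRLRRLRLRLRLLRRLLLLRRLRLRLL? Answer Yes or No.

Yes

Trace: S1 -L-> S2 -R-> S3 -R-> S3 -L-> S3 -R-> S3 -R-> S3 -L-> S3 -R-> S3 -L-> S3 -R-> S3 -L-> S3 -R-> S3 -L-> S3 -L-> S3 -R-> S3 -R-> S3 -L-> S3 -L-> S3 -L-> S3 -L-> S3 -R-> S3 -R-> S3 -L-> S3 -R-> S3 -L-> S3 -R-> S3 -L-> S3 -L-> S3
End state S3 is accepting.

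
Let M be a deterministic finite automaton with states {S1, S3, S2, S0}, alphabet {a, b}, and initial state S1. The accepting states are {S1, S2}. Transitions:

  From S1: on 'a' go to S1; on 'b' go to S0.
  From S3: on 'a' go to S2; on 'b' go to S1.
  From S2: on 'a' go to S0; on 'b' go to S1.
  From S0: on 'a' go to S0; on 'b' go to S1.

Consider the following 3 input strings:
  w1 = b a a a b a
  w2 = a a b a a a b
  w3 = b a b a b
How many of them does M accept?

w1: Trace: S1 -b-> S0 -a-> S0 -a-> S0 -a-> S0 -b-> S1 -a-> S1  → end S1, accepted
w2: Trace: S1 -a-> S1 -a-> S1 -b-> S0 -a-> S0 -a-> S0 -a-> S0 -b-> S1  → end S1, accepted
w3: Trace: S1 -b-> S0 -a-> S0 -b-> S1 -a-> S1 -b-> S0  → end S0, rejected

2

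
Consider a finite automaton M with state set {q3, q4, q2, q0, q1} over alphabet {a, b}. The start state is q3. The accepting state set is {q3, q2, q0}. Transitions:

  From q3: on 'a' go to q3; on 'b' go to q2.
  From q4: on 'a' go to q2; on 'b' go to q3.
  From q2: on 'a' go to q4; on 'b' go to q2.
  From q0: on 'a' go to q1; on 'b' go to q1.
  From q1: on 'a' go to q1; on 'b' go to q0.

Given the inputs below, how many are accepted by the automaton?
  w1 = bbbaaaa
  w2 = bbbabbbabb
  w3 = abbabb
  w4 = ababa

4

w1: q3 → q2 → q2 → q2 → q4 → q2 → q4 → q2  → end q2, accepted
w2: q3 → q2 → q2 → q2 → q4 → q3 → q2 → q2 → q4 → q3 → q2  → end q2, accepted
w3: q3 → q3 → q2 → q2 → q4 → q3 → q2  → end q2, accepted
w4: q3 → q3 → q2 → q4 → q3 → q3  → end q3, accepted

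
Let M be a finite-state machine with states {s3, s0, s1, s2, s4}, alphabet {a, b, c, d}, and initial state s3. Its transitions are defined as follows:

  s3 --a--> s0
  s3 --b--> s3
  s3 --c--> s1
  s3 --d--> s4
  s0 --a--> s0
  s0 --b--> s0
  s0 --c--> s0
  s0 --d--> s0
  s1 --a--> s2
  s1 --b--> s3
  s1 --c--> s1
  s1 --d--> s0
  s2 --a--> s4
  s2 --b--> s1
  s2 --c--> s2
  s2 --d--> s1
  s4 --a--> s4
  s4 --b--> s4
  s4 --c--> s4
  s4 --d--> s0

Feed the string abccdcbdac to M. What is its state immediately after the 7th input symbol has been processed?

start at s3
read 'a': s3 → s0
read 'b': s0 → s0
read 'c': s0 → s0
read 'c': s0 → s0
read 'd': s0 → s0
read 'c': s0 → s0
read 'b': s0 → s0
After 7 symbols: s0.

s0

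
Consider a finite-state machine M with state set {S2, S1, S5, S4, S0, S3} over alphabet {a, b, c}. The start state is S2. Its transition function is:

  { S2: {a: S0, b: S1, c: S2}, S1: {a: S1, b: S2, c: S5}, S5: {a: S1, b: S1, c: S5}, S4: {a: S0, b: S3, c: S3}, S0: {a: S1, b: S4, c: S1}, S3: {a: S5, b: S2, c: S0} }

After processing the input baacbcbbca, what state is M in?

Trace: S2 -b-> S1 -a-> S1 -a-> S1 -c-> S5 -b-> S1 -c-> S5 -b-> S1 -b-> S2 -c-> S2 -a-> S0

S0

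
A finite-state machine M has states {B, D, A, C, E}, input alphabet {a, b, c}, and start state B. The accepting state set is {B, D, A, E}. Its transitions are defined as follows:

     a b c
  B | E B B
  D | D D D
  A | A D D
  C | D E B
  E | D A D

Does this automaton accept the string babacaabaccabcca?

Yes

Trace: B -b-> B -a-> E -b-> A -a-> A -c-> D -a-> D -a-> D -b-> D -a-> D -c-> D -c-> D -a-> D -b-> D -c-> D -c-> D -a-> D
End state D is accepting.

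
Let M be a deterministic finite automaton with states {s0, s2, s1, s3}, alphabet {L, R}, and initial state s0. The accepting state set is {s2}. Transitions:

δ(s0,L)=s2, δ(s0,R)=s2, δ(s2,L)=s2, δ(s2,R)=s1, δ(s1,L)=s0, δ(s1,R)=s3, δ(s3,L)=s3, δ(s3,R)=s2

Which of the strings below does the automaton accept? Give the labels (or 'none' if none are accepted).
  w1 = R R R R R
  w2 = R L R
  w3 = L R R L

w1:
  start at s0
  read 'R': s0 → s2
  read 'R': s2 → s1
  read 'R': s1 → s3
  read 'R': s3 → s2
  read 'R': s2 → s1
  end s1, rejected
w2:
  start at s0
  read 'R': s0 → s2
  read 'L': s2 → s2
  read 'R': s2 → s1
  end s1, rejected
w3:
  start at s0
  read 'L': s0 → s2
  read 'R': s2 → s1
  read 'R': s1 → s3
  read 'L': s3 → s3
  end s3, rejected

none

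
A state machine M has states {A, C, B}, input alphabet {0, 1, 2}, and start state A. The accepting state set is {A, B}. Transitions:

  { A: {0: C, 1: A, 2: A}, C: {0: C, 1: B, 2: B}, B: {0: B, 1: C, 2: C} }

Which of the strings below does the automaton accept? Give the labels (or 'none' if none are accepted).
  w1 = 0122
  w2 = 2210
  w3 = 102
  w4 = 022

w1, w3

w1: A → C → B → C → B  → end B, accepted
w2: A → A → A → A → C  → end C, rejected
w3: A → A → C → B  → end B, accepted
w4: A → C → B → C  → end C, rejected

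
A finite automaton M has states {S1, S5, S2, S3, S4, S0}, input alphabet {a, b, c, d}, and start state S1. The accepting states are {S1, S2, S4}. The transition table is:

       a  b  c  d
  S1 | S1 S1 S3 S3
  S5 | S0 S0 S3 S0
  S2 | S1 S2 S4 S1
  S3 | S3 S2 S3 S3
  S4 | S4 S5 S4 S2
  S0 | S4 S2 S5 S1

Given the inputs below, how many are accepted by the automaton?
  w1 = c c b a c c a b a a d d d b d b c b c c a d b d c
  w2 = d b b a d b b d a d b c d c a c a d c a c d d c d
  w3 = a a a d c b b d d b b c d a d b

w1:
  start at S1
  read 'c': S1 → S3
  read 'c': S3 → S3
  read 'b': S3 → S2
  read 'a': S2 → S1
  read 'c': S1 → S3
  read 'c': S3 → S3
  read 'a': S3 → S3
  read 'b': S3 → S2
  read 'a': S2 → S1
  read 'a': S1 → S1
  read 'd': S1 → S3
  read 'd': S3 → S3
  read 'd': S3 → S3
  read 'b': S3 → S2
  read 'd': S2 → S1
  read 'b': S1 → S1
  read 'c': S1 → S3
  read 'b': S3 → S2
  read 'c': S2 → S4
  read 'c': S4 → S4
  read 'a': S4 → S4
  read 'd': S4 → S2
  read 'b': S2 → S2
  read 'd': S2 → S1
  read 'c': S1 → S3
  end S3, rejected
w2:
  start at S1
  read 'd': S1 → S3
  read 'b': S3 → S2
  read 'b': S2 → S2
  read 'a': S2 → S1
  read 'd': S1 → S3
  read 'b': S3 → S2
  read 'b': S2 → S2
  read 'd': S2 → S1
  read 'a': S1 → S1
  read 'd': S1 → S3
  read 'b': S3 → S2
  read 'c': S2 → S4
  read 'd': S4 → S2
  read 'c': S2 → S4
  read 'a': S4 → S4
  read 'c': S4 → S4
  read 'a': S4 → S4
  read 'd': S4 → S2
  read 'c': S2 → S4
  read 'a': S4 → S4
  read 'c': S4 → S4
  read 'd': S4 → S2
  read 'd': S2 → S1
  read 'c': S1 → S3
  read 'd': S3 → S3
  end S3, rejected
w3:
  start at S1
  read 'a': S1 → S1
  read 'a': S1 → S1
  read 'a': S1 → S1
  read 'd': S1 → S3
  read 'c': S3 → S3
  read 'b': S3 → S2
  read 'b': S2 → S2
  read 'd': S2 → S1
  read 'd': S1 → S3
  read 'b': S3 → S2
  read 'b': S2 → S2
  read 'c': S2 → S4
  read 'd': S4 → S2
  read 'a': S2 → S1
  read 'd': S1 → S3
  read 'b': S3 → S2
  end S2, accepted

1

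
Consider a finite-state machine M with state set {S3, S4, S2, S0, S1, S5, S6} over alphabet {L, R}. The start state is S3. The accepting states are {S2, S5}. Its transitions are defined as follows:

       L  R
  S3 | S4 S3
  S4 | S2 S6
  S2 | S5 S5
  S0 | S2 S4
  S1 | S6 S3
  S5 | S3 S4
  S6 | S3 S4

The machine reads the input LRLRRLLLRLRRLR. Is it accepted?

Yes

start at S3
read 'L': S3 → S4
read 'R': S4 → S6
read 'L': S6 → S3
read 'R': S3 → S3
read 'R': S3 → S3
read 'L': S3 → S4
read 'L': S4 → S2
read 'L': S2 → S5
read 'R': S5 → S4
read 'L': S4 → S2
read 'R': S2 → S5
read 'R': S5 → S4
read 'L': S4 → S2
read 'R': S2 → S5
End state S5 is accepting.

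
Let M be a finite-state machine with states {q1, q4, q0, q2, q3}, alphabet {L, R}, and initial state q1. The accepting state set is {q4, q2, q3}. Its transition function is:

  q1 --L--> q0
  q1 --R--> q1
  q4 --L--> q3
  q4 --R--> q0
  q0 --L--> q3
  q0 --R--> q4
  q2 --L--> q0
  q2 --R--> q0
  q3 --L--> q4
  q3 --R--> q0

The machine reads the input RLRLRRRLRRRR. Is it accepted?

Yes

start at q1
read 'R': q1 → q1
read 'L': q1 → q0
read 'R': q0 → q4
read 'L': q4 → q3
read 'R': q3 → q0
read 'R': q0 → q4
read 'R': q4 → q0
read 'L': q0 → q3
read 'R': q3 → q0
read 'R': q0 → q4
read 'R': q4 → q0
read 'R': q0 → q4
End state q4 is accepting.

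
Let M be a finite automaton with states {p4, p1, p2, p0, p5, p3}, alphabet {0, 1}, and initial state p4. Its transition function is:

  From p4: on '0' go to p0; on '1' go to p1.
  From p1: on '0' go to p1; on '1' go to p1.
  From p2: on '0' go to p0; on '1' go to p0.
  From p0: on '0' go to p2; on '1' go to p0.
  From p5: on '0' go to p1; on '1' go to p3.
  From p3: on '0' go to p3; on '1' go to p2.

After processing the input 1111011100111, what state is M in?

start at p4
read '1': p4 → p1
read '1': p1 → p1
read '1': p1 → p1
read '1': p1 → p1
read '0': p1 → p1
read '1': p1 → p1
read '1': p1 → p1
read '1': p1 → p1
read '0': p1 → p1
read '0': p1 → p1
read '1': p1 → p1
read '1': p1 → p1
read '1': p1 → p1

p1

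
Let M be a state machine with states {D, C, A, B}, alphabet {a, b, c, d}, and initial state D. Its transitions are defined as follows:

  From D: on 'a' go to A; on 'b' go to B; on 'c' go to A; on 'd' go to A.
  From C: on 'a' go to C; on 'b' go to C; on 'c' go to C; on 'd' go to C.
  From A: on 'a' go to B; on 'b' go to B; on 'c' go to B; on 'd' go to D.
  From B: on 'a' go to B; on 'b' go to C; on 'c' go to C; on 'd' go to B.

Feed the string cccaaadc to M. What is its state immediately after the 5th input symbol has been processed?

Trace: D -c-> A -c-> B -c-> C -a-> C -a-> C
After 5 symbols: C.

C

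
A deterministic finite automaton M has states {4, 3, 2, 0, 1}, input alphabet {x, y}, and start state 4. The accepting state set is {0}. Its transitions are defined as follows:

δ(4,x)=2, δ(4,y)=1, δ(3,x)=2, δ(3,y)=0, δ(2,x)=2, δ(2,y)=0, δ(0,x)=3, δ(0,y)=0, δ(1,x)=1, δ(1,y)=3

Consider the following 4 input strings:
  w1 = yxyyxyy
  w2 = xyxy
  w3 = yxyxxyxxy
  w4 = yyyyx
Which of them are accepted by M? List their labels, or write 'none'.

w1, w2, w3

w1:
  start at 4
  read 'y': 4 → 1
  read 'x': 1 → 1
  read 'y': 1 → 3
  read 'y': 3 → 0
  read 'x': 0 → 3
  read 'y': 3 → 0
  read 'y': 0 → 0
  end 0, accepted
w2:
  start at 4
  read 'x': 4 → 2
  read 'y': 2 → 0
  read 'x': 0 → 3
  read 'y': 3 → 0
  end 0, accepted
w3:
  start at 4
  read 'y': 4 → 1
  read 'x': 1 → 1
  read 'y': 1 → 3
  read 'x': 3 → 2
  read 'x': 2 → 2
  read 'y': 2 → 0
  read 'x': 0 → 3
  read 'x': 3 → 2
  read 'y': 2 → 0
  end 0, accepted
w4:
  start at 4
  read 'y': 4 → 1
  read 'y': 1 → 3
  read 'y': 3 → 0
  read 'y': 0 → 0
  read 'x': 0 → 3
  end 3, rejected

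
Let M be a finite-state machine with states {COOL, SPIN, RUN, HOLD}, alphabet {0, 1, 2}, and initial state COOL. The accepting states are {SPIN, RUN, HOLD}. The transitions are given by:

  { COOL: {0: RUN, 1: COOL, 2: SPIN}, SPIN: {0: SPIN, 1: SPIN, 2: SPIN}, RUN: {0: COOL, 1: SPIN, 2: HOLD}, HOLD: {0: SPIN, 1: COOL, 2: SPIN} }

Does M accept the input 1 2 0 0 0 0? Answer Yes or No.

Yes

COOL → COOL → SPIN → SPIN → SPIN → SPIN → SPIN
End state SPIN is accepting.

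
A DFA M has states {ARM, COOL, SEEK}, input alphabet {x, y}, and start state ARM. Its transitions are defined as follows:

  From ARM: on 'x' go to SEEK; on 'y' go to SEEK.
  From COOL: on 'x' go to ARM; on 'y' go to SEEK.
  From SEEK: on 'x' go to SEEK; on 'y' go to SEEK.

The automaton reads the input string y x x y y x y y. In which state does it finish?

start at ARM
read 'y': ARM → SEEK
read 'x': SEEK → SEEK
read 'x': SEEK → SEEK
read 'y': SEEK → SEEK
read 'y': SEEK → SEEK
read 'x': SEEK → SEEK
read 'y': SEEK → SEEK
read 'y': SEEK → SEEK

SEEK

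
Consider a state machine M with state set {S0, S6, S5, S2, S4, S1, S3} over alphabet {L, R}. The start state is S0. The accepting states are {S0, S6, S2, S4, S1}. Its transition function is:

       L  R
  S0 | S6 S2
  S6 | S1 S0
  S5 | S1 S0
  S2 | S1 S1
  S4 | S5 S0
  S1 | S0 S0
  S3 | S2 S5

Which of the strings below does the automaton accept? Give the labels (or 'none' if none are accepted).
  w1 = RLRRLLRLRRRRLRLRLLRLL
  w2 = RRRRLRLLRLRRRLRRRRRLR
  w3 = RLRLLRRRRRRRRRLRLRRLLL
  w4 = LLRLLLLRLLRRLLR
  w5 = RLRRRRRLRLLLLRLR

w1, w2, w3, w4, w5

w1: Trace: S0 -R-> S2 -L-> S1 -R-> S0 -R-> S2 -L-> S1 -L-> S0 -R-> S2 -L-> S1 -R-> S0 -R-> S2 -R-> S1 -R-> S0 -L-> S6 -R-> S0 -L-> S6 -R-> S0 -L-> S6 -L-> S1 -R-> S0 -L-> S6 -L-> S1  → end S1, accepted
w2: Trace: S0 -R-> S2 -R-> S1 -R-> S0 -R-> S2 -L-> S1 -R-> S0 -L-> S6 -L-> S1 -R-> S0 -L-> S6 -R-> S0 -R-> S2 -R-> S1 -L-> S0 -R-> S2 -R-> S1 -R-> S0 -R-> S2 -R-> S1 -L-> S0 -R-> S2  → end S2, accepted
w3: Trace: S0 -R-> S2 -L-> S1 -R-> S0 -L-> S6 -L-> S1 -R-> S0 -R-> S2 -R-> S1 -R-> S0 -R-> S2 -R-> S1 -R-> S0 -R-> S2 -R-> S1 -L-> S0 -R-> S2 -L-> S1 -R-> S0 -R-> S2 -L-> S1 -L-> S0 -L-> S6  → end S6, accepted
w4: Trace: S0 -L-> S6 -L-> S1 -R-> S0 -L-> S6 -L-> S1 -L-> S0 -L-> S6 -R-> S0 -L-> S6 -L-> S1 -R-> S0 -R-> S2 -L-> S1 -L-> S0 -R-> S2  → end S2, accepted
w5: Trace: S0 -R-> S2 -L-> S1 -R-> S0 -R-> S2 -R-> S1 -R-> S0 -R-> S2 -L-> S1 -R-> S0 -L-> S6 -L-> S1 -L-> S0 -L-> S6 -R-> S0 -L-> S6 -R-> S0  → end S0, accepted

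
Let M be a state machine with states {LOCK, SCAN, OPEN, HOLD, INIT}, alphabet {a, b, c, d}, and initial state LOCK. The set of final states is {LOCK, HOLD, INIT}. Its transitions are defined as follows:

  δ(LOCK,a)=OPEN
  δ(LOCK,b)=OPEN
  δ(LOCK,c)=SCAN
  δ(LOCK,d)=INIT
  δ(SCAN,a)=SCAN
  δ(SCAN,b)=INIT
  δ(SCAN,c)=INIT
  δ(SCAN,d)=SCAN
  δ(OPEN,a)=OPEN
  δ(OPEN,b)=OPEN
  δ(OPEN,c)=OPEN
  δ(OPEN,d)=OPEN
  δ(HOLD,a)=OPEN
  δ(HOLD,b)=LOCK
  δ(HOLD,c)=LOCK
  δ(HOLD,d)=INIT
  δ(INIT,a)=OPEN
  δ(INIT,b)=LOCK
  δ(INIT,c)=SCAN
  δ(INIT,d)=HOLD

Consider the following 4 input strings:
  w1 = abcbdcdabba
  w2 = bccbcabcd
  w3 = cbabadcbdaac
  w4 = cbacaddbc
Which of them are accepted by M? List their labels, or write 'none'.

none

w1: LOCK → OPEN → OPEN → OPEN → OPEN → OPEN → OPEN → OPEN → OPEN → OPEN → OPEN → OPEN  → end OPEN, rejected
w2: LOCK → OPEN → OPEN → OPEN → OPEN → OPEN → OPEN → OPEN → OPEN → OPEN  → end OPEN, rejected
w3: LOCK → SCAN → INIT → OPEN → OPEN → OPEN → OPEN → OPEN → OPEN → OPEN → OPEN → OPEN → OPEN  → end OPEN, rejected
w4: LOCK → SCAN → INIT → OPEN → OPEN → OPEN → OPEN → OPEN → OPEN → OPEN  → end OPEN, rejected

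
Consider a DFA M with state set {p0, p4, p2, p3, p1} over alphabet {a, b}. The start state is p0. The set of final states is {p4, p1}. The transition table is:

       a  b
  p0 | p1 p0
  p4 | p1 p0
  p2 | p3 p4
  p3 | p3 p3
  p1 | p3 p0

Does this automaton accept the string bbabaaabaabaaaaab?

No

start at p0
read 'b': p0 → p0
read 'b': p0 → p0
read 'a': p0 → p1
read 'b': p1 → p0
read 'a': p0 → p1
read 'a': p1 → p3
read 'a': p3 → p3
read 'b': p3 → p3
read 'a': p3 → p3
read 'a': p3 → p3
read 'b': p3 → p3
read 'a': p3 → p3
read 'a': p3 → p3
read 'a': p3 → p3
read 'a': p3 → p3
read 'a': p3 → p3
read 'b': p3 → p3
End state p3 is not accepting.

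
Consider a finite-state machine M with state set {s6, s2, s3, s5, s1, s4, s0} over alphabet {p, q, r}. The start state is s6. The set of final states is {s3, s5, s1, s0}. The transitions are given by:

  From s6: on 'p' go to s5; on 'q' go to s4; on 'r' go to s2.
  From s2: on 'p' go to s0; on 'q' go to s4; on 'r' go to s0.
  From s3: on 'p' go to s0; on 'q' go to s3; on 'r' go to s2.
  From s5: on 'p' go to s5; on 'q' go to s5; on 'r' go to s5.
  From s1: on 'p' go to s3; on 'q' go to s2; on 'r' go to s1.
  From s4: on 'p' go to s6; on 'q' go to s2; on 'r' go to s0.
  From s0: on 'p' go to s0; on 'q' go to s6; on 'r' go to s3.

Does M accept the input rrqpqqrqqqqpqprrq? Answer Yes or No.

Trace: s6 -r-> s2 -r-> s0 -q-> s6 -p-> s5 -q-> s5 -q-> s5 -r-> s5 -q-> s5 -q-> s5 -q-> s5 -q-> s5 -p-> s5 -q-> s5 -p-> s5 -r-> s5 -r-> s5 -q-> s5
End state s5 is accepting.

Yes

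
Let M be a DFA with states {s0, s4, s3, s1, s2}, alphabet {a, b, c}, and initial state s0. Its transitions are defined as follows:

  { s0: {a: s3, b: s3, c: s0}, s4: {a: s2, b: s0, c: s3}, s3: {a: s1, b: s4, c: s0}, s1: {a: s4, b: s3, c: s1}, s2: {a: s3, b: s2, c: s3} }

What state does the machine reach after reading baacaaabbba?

Trace: s0 -b-> s3 -a-> s1 -a-> s4 -c-> s3 -a-> s1 -a-> s4 -a-> s2 -b-> s2 -b-> s2 -b-> s2 -a-> s3

s3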